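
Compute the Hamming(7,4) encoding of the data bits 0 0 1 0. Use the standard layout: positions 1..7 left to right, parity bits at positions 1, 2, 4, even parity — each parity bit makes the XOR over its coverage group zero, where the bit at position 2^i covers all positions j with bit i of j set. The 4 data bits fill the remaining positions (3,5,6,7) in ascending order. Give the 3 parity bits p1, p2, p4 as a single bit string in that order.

011

Place data bits at non-power-of-two positions: b3=0, b5=0, b6=1, b7=0.
p1 = XOR of data positions {3,5,7} = 0⊕0⊕0 = 0
p2 = XOR of data positions {3,6,7} = 0⊕1⊕0 = 1
p4 = XOR of data positions {5,6,7} = 0⊕1⊕0 = 1
Parity bits p1,p2,p4 = 011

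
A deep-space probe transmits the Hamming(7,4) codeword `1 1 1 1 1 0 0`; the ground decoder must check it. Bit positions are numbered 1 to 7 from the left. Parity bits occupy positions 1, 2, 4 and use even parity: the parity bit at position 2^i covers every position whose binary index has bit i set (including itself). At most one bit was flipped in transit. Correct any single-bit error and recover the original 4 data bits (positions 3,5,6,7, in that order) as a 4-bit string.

s1: b1⊕b3⊕b5⊕b7 = 1⊕1⊕1⊕0 = 1
s2: b2⊕b3⊕b6⊕b7 = 1⊕1⊕0⊕0 = 0
s4: b4⊕b5⊕b6⊕b7 = 1⊕1⊕0⊕0 = 0
Syndrome (s4...s1) = 001 → position 1.
Flip bit 1: corrected codeword = 0111100
Data bits at positions 3,5,6,7: 1100

1100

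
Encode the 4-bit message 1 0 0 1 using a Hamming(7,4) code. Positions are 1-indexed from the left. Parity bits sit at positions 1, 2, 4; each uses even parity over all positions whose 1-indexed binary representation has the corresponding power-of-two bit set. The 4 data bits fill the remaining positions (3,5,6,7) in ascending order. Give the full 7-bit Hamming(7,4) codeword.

0011001

Place data bits at non-power-of-two positions: b3=1, b5=0, b6=0, b7=1.
p1 = XOR of data positions {3,5,7} = 1⊕0⊕1 = 0
p2 = XOR of data positions {3,6,7} = 1⊕0⊕1 = 0
p4 = XOR of data positions {5,6,7} = 0⊕0⊕1 = 1
Codeword b1..b7 = 0011001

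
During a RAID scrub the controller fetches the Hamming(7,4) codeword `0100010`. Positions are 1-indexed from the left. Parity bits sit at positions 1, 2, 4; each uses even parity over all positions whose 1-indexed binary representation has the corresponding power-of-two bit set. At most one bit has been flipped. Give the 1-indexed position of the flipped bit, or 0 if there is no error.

s1: b1⊕b3⊕b5⊕b7 = 0⊕0⊕0⊕0 = 0
s2: b2⊕b3⊕b6⊕b7 = 1⊕0⊕1⊕0 = 0
s4: b4⊕b5⊕b6⊕b7 = 0⊕0⊕1⊕0 = 1
Syndrome (s4...s1) = 100 → position 4.

4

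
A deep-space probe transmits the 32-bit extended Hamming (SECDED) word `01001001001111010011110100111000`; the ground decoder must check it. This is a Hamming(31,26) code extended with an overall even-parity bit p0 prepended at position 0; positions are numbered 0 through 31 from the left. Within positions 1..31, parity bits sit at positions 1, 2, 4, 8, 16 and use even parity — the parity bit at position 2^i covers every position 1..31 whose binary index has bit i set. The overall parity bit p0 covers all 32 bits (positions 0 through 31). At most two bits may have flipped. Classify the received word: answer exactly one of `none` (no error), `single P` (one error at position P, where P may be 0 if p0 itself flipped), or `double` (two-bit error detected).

double

s1: b1⊕b3⊕b5⊕b7⊕b9⊕b11⊕b13⊕b15⊕b17⊕b19⊕b21⊕b23⊕b25⊕b27⊕b29⊕b31 = 1⊕0⊕0⊕1⊕0⊕1⊕1⊕1⊕0⊕1⊕1⊕1⊕0⊕1⊕0⊕0 = 1
s2: b2⊕b3⊕b6⊕b7⊕b10⊕b11⊕b14⊕b15⊕b18⊕b19⊕b22⊕b23⊕b26⊕b27⊕b30⊕b31 = 0⊕0⊕0⊕1⊕1⊕1⊕0⊕1⊕1⊕1⊕0⊕1⊕1⊕1⊕0⊕0 = 1
s4: b4⊕b5⊕b6⊕b7⊕b12⊕b13⊕b14⊕b15⊕b20⊕b21⊕b22⊕b23⊕b28⊕b29⊕b30⊕b31 = 1⊕0⊕0⊕1⊕1⊕1⊕0⊕1⊕1⊕1⊕0⊕1⊕1⊕0⊕0⊕0 = 1
s8: b8⊕b9⊕b10⊕b11⊕b12⊕b13⊕b14⊕b15⊕b24⊕b25⊕b26⊕b27⊕b28⊕b29⊕b30⊕b31 = 0⊕0⊕1⊕1⊕1⊕1⊕0⊕1⊕0⊕0⊕1⊕1⊕1⊕0⊕0⊕0 = 0
s16: b16⊕b17⊕b18⊕b19⊕b20⊕b21⊕b22⊕b23⊕b24⊕b25⊕b26⊕b27⊕b28⊕b29⊕b30⊕b31 = 0⊕0⊕1⊕1⊕1⊕1⊕0⊕1⊕0⊕0⊕1⊕1⊕1⊕0⊕0⊕0 = 0
Syndrome (s16...s1) = 00111 → position 7.
Overall parity (XOR of all 32 bits, including p0): 0⊕1⊕0⊕0⊕1⊕0⊕0⊕1⊕0⊕0⊕1⊕1⊕1⊕1⊕0⊕1⊕0⊕0⊕1⊕1⊕1⊕1⊕0⊕1⊕0⊕0⊕1⊕1⊕1⊕0⊕0⊕0 = 0
Overall=0, syndrome position=7 → double-bit error detected (uncorrectable).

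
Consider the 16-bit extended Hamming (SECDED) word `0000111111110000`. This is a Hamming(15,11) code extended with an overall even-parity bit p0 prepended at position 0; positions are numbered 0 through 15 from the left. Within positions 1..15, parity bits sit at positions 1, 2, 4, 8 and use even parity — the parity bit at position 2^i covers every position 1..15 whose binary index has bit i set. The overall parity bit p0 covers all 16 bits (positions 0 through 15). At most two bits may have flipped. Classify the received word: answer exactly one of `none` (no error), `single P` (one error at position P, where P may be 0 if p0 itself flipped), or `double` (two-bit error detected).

s1: b1⊕b3⊕b5⊕b7⊕b9⊕b11⊕b13⊕b15 = 0⊕0⊕1⊕1⊕1⊕1⊕0⊕0 = 0
s2: b2⊕b3⊕b6⊕b7⊕b10⊕b11⊕b14⊕b15 = 0⊕0⊕1⊕1⊕1⊕1⊕0⊕0 = 0
s4: b4⊕b5⊕b6⊕b7⊕b12⊕b13⊕b14⊕b15 = 1⊕1⊕1⊕1⊕0⊕0⊕0⊕0 = 0
s8: b8⊕b9⊕b10⊕b11⊕b12⊕b13⊕b14⊕b15 = 1⊕1⊕1⊕1⊕0⊕0⊕0⊕0 = 0
Syndrome (s8...s1) = 0000 → position 0 (no error).
Overall parity (XOR of all 16 bits, including p0): 0⊕0⊕0⊕0⊕1⊕1⊕1⊕1⊕1⊕1⊕1⊕1⊕0⊕0⊕0⊕0 = 0
Overall=0, syndrome position=0 → no error.

none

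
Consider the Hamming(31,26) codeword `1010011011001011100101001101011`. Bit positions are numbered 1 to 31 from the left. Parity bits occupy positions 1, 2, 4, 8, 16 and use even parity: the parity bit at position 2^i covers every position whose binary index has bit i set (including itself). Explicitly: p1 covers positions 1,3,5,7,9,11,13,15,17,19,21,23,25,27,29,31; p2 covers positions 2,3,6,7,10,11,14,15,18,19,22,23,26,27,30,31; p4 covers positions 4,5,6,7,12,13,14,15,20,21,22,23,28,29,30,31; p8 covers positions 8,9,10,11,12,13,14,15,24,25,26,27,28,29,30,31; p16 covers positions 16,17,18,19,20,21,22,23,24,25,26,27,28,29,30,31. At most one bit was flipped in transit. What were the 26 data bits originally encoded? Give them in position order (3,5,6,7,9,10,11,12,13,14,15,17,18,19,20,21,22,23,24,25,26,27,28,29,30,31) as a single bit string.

10111100101100101001101010

s1: b1⊕b3⊕b5⊕b7⊕b9⊕b11⊕b13⊕b15⊕b17⊕b19⊕b21⊕b23⊕b25⊕b27⊕b29⊕b31 = 1⊕1⊕0⊕1⊕1⊕0⊕1⊕1⊕1⊕0⊕0⊕0⊕1⊕0⊕0⊕1 = 1
s2: b2⊕b3⊕b6⊕b7⊕b10⊕b11⊕b14⊕b15⊕b18⊕b19⊕b22⊕b23⊕b26⊕b27⊕b30⊕b31 = 0⊕1⊕1⊕1⊕1⊕0⊕0⊕1⊕0⊕0⊕1⊕0⊕1⊕0⊕1⊕1 = 1
s4: b4⊕b5⊕b6⊕b7⊕b12⊕b13⊕b14⊕b15⊕b20⊕b21⊕b22⊕b23⊕b28⊕b29⊕b30⊕b31 = 0⊕0⊕1⊕1⊕0⊕1⊕0⊕1⊕1⊕0⊕1⊕0⊕1⊕0⊕1⊕1 = 1
s8: b8⊕b9⊕b10⊕b11⊕b12⊕b13⊕b14⊕b15⊕b24⊕b25⊕b26⊕b27⊕b28⊕b29⊕b30⊕b31 = 0⊕1⊕1⊕0⊕0⊕1⊕0⊕1⊕0⊕1⊕1⊕0⊕1⊕0⊕1⊕1 = 1
s16: b16⊕b17⊕b18⊕b19⊕b20⊕b21⊕b22⊕b23⊕b24⊕b25⊕b26⊕b27⊕b28⊕b29⊕b30⊕b31 = 1⊕1⊕0⊕0⊕1⊕0⊕1⊕0⊕0⊕1⊕1⊕0⊕1⊕0⊕1⊕1 = 1
Syndrome (s16...s1) = 11111 → position 31.
Flip bit 31: corrected codeword = 1010011011001011100101001101010
Data bits at positions 3,5,6,7,9,10,11,12,13,14,15,17,18,19,20,21,22,23,24,25,26,27,28,29,30,31: 10111100101100101001101010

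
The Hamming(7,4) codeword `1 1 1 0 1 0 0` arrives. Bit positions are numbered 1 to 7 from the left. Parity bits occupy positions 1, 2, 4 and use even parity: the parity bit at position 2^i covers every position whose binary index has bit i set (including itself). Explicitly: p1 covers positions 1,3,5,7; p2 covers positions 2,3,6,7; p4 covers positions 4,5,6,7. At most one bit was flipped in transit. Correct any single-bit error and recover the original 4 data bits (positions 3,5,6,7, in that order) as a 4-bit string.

s1: b1⊕b3⊕b5⊕b7 = 1⊕1⊕1⊕0 = 1
s2: b2⊕b3⊕b6⊕b7 = 1⊕1⊕0⊕0 = 0
s4: b4⊕b5⊕b6⊕b7 = 0⊕1⊕0⊕0 = 1
Syndrome (s4...s1) = 101 → position 5.
Flip bit 5: corrected codeword = 1110000
Data bits at positions 3,5,6,7: 1000

1000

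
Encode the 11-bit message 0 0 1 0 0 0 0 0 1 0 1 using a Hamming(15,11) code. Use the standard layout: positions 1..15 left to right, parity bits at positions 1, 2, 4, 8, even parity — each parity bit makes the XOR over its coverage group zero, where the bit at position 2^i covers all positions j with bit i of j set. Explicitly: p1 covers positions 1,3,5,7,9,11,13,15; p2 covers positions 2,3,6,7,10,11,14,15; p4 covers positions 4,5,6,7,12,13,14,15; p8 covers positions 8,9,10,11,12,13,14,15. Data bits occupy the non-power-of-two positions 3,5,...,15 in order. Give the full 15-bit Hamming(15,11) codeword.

000101000000101

Place data bits at non-power-of-two positions: b3=0, b5=0, b6=1, b7=0, b9=0, b10=0, b11=0, b12=0, b13=1, b14=0, b15=1.
p1 = XOR of data positions {3,5,7,9,11,13,15} = 0⊕0⊕0⊕0⊕0⊕1⊕1 = 0
p2 = XOR of data positions {3,6,7,10,11,14,15} = 0⊕1⊕0⊕0⊕0⊕0⊕1 = 0
p4 = XOR of data positions {5,6,7,12,13,14,15} = 0⊕1⊕0⊕0⊕1⊕0⊕1 = 1
p8 = XOR of data positions {9,10,11,12,13,14,15} = 0⊕0⊕0⊕0⊕1⊕0⊕1 = 0
Codeword b1..b15 = 000101000000101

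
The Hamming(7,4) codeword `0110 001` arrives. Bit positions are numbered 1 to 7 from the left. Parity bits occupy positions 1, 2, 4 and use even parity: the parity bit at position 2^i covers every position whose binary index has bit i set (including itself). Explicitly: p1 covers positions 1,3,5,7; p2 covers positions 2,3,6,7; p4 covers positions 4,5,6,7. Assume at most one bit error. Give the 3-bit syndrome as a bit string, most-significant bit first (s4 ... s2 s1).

110

s1: b1⊕b3⊕b5⊕b7 = 0⊕1⊕0⊕1 = 0
s2: b2⊕b3⊕b6⊕b7 = 1⊕1⊕0⊕1 = 1
s4: b4⊕b5⊕b6⊕b7 = 0⊕0⊕0⊕1 = 1
Syndrome (s4...s1) = 110 → position 6.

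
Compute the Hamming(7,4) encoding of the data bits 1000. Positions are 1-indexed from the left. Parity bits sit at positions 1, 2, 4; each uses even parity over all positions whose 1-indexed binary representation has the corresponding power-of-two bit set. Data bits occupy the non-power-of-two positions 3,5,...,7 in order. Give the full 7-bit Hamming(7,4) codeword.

1110000

Place data bits at non-power-of-two positions: b3=1, b5=0, b6=0, b7=0.
p1 = XOR of data positions {3,5,7} = 1⊕0⊕0 = 1
p2 = XOR of data positions {3,6,7} = 1⊕0⊕0 = 1
p4 = XOR of data positions {5,6,7} = 0⊕0⊕0 = 0
Codeword b1..b7 = 1110000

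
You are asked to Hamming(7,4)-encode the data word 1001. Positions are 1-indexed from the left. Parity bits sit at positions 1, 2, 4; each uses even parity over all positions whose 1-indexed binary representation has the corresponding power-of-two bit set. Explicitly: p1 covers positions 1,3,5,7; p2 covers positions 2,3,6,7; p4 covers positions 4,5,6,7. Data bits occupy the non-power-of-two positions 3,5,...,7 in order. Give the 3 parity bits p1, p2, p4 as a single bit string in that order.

001

Place data bits at non-power-of-two positions: b3=1, b5=0, b6=0, b7=1.
p1 = XOR of data positions {3,5,7} = 1⊕0⊕1 = 0
p2 = XOR of data positions {3,6,7} = 1⊕0⊕1 = 0
p4 = XOR of data positions {5,6,7} = 0⊕0⊕1 = 1
Parity bits p1,p2,p4 = 001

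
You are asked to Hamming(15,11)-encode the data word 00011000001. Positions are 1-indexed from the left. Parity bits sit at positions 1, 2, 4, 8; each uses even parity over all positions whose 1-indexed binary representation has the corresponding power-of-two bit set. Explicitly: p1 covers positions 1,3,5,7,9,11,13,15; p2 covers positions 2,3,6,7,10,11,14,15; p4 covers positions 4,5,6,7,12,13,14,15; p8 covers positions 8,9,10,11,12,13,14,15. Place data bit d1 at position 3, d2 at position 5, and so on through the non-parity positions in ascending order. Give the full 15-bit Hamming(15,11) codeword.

100000101000001

Place data bits at non-power-of-two positions: b3=0, b5=0, b6=0, b7=1, b9=1, b10=0, b11=0, b12=0, b13=0, b14=0, b15=1.
p1 = XOR of data positions {3,5,7,9,11,13,15} = 0⊕0⊕1⊕1⊕0⊕0⊕1 = 1
p2 = XOR of data positions {3,6,7,10,11,14,15} = 0⊕0⊕1⊕0⊕0⊕0⊕1 = 0
p4 = XOR of data positions {5,6,7,12,13,14,15} = 0⊕0⊕1⊕0⊕0⊕0⊕1 = 0
p8 = XOR of data positions {9,10,11,12,13,14,15} = 1⊕0⊕0⊕0⊕0⊕0⊕1 = 0
Codeword b1..b15 = 100000101000001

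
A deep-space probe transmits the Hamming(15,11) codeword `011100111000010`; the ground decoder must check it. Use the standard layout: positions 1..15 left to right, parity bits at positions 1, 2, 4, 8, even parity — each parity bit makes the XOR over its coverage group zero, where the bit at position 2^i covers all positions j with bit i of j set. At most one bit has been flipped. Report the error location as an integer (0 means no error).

s1: b1⊕b3⊕b5⊕b7⊕b9⊕b11⊕b13⊕b15 = 0⊕1⊕0⊕1⊕1⊕0⊕0⊕0 = 1
s2: b2⊕b3⊕b6⊕b7⊕b10⊕b11⊕b14⊕b15 = 1⊕1⊕0⊕1⊕0⊕0⊕1⊕0 = 0
s4: b4⊕b5⊕b6⊕b7⊕b12⊕b13⊕b14⊕b15 = 1⊕0⊕0⊕1⊕0⊕0⊕1⊕0 = 1
s8: b8⊕b9⊕b10⊕b11⊕b12⊕b13⊕b14⊕b15 = 1⊕1⊕0⊕0⊕0⊕0⊕1⊕0 = 1
Syndrome (s8...s1) = 1101 → position 13.

13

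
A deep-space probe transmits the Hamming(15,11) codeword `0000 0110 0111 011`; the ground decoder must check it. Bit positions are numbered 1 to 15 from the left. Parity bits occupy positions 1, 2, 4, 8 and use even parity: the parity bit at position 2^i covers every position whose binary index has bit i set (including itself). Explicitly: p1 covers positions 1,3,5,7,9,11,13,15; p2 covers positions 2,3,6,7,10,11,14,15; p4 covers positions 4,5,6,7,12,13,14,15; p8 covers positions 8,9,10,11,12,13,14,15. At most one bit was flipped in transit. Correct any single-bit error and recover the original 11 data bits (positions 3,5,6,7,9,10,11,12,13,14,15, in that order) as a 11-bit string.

00110111111

s1: b1⊕b3⊕b5⊕b7⊕b9⊕b11⊕b13⊕b15 = 0⊕0⊕0⊕1⊕0⊕1⊕0⊕1 = 1
s2: b2⊕b3⊕b6⊕b7⊕b10⊕b11⊕b14⊕b15 = 0⊕0⊕1⊕1⊕1⊕1⊕1⊕1 = 0
s4: b4⊕b5⊕b6⊕b7⊕b12⊕b13⊕b14⊕b15 = 0⊕0⊕1⊕1⊕1⊕0⊕1⊕1 = 1
s8: b8⊕b9⊕b10⊕b11⊕b12⊕b13⊕b14⊕b15 = 0⊕0⊕1⊕1⊕1⊕0⊕1⊕1 = 1
Syndrome (s8...s1) = 1101 → position 13.
Flip bit 13: corrected codeword = 000001100111111
Data bits at positions 3,5,6,7,9,10,11,12,13,14,15: 00110111111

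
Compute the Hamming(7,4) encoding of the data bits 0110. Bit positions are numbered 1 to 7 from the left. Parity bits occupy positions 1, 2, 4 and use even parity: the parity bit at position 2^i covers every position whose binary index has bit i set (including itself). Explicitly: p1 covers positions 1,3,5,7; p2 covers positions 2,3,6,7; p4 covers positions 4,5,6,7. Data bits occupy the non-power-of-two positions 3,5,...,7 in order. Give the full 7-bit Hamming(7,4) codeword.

1100110

Place data bits at non-power-of-two positions: b3=0, b5=1, b6=1, b7=0.
p1 = XOR of data positions {3,5,7} = 0⊕1⊕0 = 1
p2 = XOR of data positions {3,6,7} = 0⊕1⊕0 = 1
p4 = XOR of data positions {5,6,7} = 1⊕1⊕0 = 0
Codeword b1..b7 = 1100110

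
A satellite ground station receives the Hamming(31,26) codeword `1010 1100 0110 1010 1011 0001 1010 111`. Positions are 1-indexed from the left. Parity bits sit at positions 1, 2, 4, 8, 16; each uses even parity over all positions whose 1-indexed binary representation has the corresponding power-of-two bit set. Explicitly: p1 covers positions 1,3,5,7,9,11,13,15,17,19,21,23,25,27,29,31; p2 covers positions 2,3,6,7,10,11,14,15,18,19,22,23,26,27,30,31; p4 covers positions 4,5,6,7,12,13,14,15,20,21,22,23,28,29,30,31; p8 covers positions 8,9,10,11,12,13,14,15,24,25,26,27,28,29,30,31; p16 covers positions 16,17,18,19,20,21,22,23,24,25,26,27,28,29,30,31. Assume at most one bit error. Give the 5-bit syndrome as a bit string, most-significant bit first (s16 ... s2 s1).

s1: b1⊕b3⊕b5⊕b7⊕b9⊕b11⊕b13⊕b15⊕b17⊕b19⊕b21⊕b23⊕b25⊕b27⊕b29⊕b31 = 1⊕1⊕1⊕0⊕0⊕1⊕1⊕1⊕1⊕1⊕0⊕0⊕1⊕1⊕1⊕1 = 0
s2: b2⊕b3⊕b6⊕b7⊕b10⊕b11⊕b14⊕b15⊕b18⊕b19⊕b22⊕b23⊕b26⊕b27⊕b30⊕b31 = 0⊕1⊕1⊕0⊕1⊕1⊕0⊕1⊕0⊕1⊕0⊕0⊕0⊕1⊕1⊕1 = 1
s4: b4⊕b5⊕b6⊕b7⊕b12⊕b13⊕b14⊕b15⊕b20⊕b21⊕b22⊕b23⊕b28⊕b29⊕b30⊕b31 = 0⊕1⊕1⊕0⊕0⊕1⊕0⊕1⊕1⊕0⊕0⊕0⊕0⊕1⊕1⊕1 = 0
s8: b8⊕b9⊕b10⊕b11⊕b12⊕b13⊕b14⊕b15⊕b24⊕b25⊕b26⊕b27⊕b28⊕b29⊕b30⊕b31 = 0⊕0⊕1⊕1⊕0⊕1⊕0⊕1⊕1⊕1⊕0⊕1⊕0⊕1⊕1⊕1 = 0
s16: b16⊕b17⊕b18⊕b19⊕b20⊕b21⊕b22⊕b23⊕b24⊕b25⊕b26⊕b27⊕b28⊕b29⊕b30⊕b31 = 0⊕1⊕0⊕1⊕1⊕0⊕0⊕0⊕1⊕1⊕0⊕1⊕0⊕1⊕1⊕1 = 1
Syndrome (s16...s1) = 10010 → position 18.

10010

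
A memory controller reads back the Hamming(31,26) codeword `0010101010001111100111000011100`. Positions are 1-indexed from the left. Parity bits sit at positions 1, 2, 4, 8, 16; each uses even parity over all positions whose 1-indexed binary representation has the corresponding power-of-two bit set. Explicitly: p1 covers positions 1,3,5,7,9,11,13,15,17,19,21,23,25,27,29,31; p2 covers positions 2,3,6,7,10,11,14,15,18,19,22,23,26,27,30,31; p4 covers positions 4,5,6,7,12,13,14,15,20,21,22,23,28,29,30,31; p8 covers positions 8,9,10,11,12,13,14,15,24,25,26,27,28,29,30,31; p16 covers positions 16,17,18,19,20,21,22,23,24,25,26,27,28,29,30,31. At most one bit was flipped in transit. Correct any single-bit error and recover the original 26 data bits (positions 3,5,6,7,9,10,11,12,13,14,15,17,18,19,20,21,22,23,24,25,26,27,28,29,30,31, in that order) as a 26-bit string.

s1: b1⊕b3⊕b5⊕b7⊕b9⊕b11⊕b13⊕b15⊕b17⊕b19⊕b21⊕b23⊕b25⊕b27⊕b29⊕b31 = 0⊕1⊕1⊕1⊕1⊕0⊕1⊕1⊕1⊕0⊕1⊕0⊕0⊕1⊕1⊕0 = 0
s2: b2⊕b3⊕b6⊕b7⊕b10⊕b11⊕b14⊕b15⊕b18⊕b19⊕b22⊕b23⊕b26⊕b27⊕b30⊕b31 = 0⊕1⊕0⊕1⊕0⊕0⊕1⊕1⊕0⊕0⊕1⊕0⊕0⊕1⊕0⊕0 = 0
s4: b4⊕b5⊕b6⊕b7⊕b12⊕b13⊕b14⊕b15⊕b20⊕b21⊕b22⊕b23⊕b28⊕b29⊕b30⊕b31 = 0⊕1⊕0⊕1⊕0⊕1⊕1⊕1⊕1⊕1⊕1⊕0⊕1⊕1⊕0⊕0 = 0
s8: b8⊕b9⊕b10⊕b11⊕b12⊕b13⊕b14⊕b15⊕b24⊕b25⊕b26⊕b27⊕b28⊕b29⊕b30⊕b31 = 0⊕1⊕0⊕0⊕0⊕1⊕1⊕1⊕0⊕0⊕0⊕1⊕1⊕1⊕0⊕0 = 1
s16: b16⊕b17⊕b18⊕b19⊕b20⊕b21⊕b22⊕b23⊕b24⊕b25⊕b26⊕b27⊕b28⊕b29⊕b30⊕b31 = 1⊕1⊕0⊕0⊕1⊕1⊕1⊕0⊕0⊕0⊕0⊕1⊕1⊕1⊕0⊕0 = 0
Syndrome (s16...s1) = 01000 → position 8.
Flip bit 8: corrected codeword = 0010101110001111100111000011100
Data bits at positions 3,5,6,7,9,10,11,12,13,14,15,17,18,19,20,21,22,23,24,25,26,27,28,29,30,31: 11011000111100111000011100

11011000111100111000011100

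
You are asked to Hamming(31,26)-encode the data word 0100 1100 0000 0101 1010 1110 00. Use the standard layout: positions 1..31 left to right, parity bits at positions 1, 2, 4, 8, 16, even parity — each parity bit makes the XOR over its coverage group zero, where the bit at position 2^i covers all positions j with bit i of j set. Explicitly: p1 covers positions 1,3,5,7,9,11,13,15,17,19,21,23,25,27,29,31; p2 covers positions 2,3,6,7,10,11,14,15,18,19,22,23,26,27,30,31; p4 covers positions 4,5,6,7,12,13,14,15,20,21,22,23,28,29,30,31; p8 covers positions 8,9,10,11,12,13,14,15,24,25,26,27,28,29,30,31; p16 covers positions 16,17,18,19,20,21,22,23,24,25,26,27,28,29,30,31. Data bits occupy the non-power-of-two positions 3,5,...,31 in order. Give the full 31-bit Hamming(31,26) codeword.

1100100011000001001011010111000

Place data bits at non-power-of-two positions: b3=0, b5=1, b6=0, b7=0, b9=1, b10=1, b11=0, b12=0, b13=0, b14=0, b15=0, b17=0, b18=0, b19=1, b20=0, b21=1, b22=1, b23=0, b24=1, b25=0, b26=1, b27=1, b28=1, b29=0, b30=0, b31=0.
p1 = XOR of data positions {3,5,7,9,11,13,15,17,19,21,23,25,27,29,31} = 0⊕1⊕0⊕1⊕0⊕0⊕0⊕0⊕1⊕1⊕0⊕0⊕1⊕0⊕0 = 1
p2 = XOR of data positions {3,6,7,10,11,14,15,18,19,22,23,26,27,30,31} = 0⊕0⊕0⊕1⊕0⊕0⊕0⊕0⊕1⊕1⊕0⊕1⊕1⊕0⊕0 = 1
p4 = XOR of data positions {5,6,7,12,13,14,15,20,21,22,23,28,29,30,31} = 1⊕0⊕0⊕0⊕0⊕0⊕0⊕0⊕1⊕1⊕0⊕1⊕0⊕0⊕0 = 0
p8 = XOR of data positions {9,10,11,12,13,14,15,24,25,26,27,28,29,30,31} = 1⊕1⊕0⊕0⊕0⊕0⊕0⊕1⊕0⊕1⊕1⊕1⊕0⊕0⊕0 = 0
p16 = XOR of data positions {17,18,19,20,21,22,23,24,25,26,27,28,29,30,31} = 0⊕0⊕1⊕0⊕1⊕1⊕0⊕1⊕0⊕1⊕1⊕1⊕0⊕0⊕0 = 1
Codeword b1..b31 = 1100100011000001001011010111000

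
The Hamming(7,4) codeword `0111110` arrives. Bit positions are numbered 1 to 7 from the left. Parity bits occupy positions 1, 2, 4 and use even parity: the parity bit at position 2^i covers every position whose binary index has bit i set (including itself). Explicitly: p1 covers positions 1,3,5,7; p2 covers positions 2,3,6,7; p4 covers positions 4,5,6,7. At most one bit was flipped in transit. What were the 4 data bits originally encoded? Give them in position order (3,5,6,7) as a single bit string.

s1: b1⊕b3⊕b5⊕b7 = 0⊕1⊕1⊕0 = 0
s2: b2⊕b3⊕b6⊕b7 = 1⊕1⊕1⊕0 = 1
s4: b4⊕b5⊕b6⊕b7 = 1⊕1⊕1⊕0 = 1
Syndrome (s4...s1) = 110 → position 6.
Flip bit 6: corrected codeword = 0111100
Data bits at positions 3,5,6,7: 1100

1100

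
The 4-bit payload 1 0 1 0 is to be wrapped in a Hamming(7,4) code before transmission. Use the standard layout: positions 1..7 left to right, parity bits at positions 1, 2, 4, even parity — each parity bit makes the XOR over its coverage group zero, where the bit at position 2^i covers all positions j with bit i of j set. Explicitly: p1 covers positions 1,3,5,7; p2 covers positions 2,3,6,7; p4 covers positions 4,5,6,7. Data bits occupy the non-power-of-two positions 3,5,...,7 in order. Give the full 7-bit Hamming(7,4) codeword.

Place data bits at non-power-of-two positions: b3=1, b5=0, b6=1, b7=0.
p1 = XOR of data positions {3,5,7} = 1⊕0⊕0 = 1
p2 = XOR of data positions {3,6,7} = 1⊕1⊕0 = 0
p4 = XOR of data positions {5,6,7} = 0⊕1⊕0 = 1
Codeword b1..b7 = 1011010

1011010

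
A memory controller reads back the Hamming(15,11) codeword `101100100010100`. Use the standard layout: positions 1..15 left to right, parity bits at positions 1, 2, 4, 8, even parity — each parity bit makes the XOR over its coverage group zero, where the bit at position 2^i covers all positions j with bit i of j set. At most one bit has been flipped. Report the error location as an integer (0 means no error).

s1: b1⊕b3⊕b5⊕b7⊕b9⊕b11⊕b13⊕b15 = 1⊕1⊕0⊕1⊕0⊕1⊕1⊕0 = 1
s2: b2⊕b3⊕b6⊕b7⊕b10⊕b11⊕b14⊕b15 = 0⊕1⊕0⊕1⊕0⊕1⊕0⊕0 = 1
s4: b4⊕b5⊕b6⊕b7⊕b12⊕b13⊕b14⊕b15 = 1⊕0⊕0⊕1⊕0⊕1⊕0⊕0 = 1
s8: b8⊕b9⊕b10⊕b11⊕b12⊕b13⊕b14⊕b15 = 0⊕0⊕0⊕1⊕0⊕1⊕0⊕0 = 0
Syndrome (s8...s1) = 0111 → position 7.

7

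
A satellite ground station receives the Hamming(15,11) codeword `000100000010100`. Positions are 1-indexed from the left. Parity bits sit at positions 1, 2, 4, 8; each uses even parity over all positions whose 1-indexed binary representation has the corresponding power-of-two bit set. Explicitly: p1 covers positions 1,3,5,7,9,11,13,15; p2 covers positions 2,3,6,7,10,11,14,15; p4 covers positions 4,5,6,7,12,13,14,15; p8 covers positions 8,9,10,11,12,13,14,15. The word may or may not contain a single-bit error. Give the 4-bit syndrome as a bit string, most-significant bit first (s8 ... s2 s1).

s1: b1⊕b3⊕b5⊕b7⊕b9⊕b11⊕b13⊕b15 = 0⊕0⊕0⊕0⊕0⊕1⊕1⊕0 = 0
s2: b2⊕b3⊕b6⊕b7⊕b10⊕b11⊕b14⊕b15 = 0⊕0⊕0⊕0⊕0⊕1⊕0⊕0 = 1
s4: b4⊕b5⊕b6⊕b7⊕b12⊕b13⊕b14⊕b15 = 1⊕0⊕0⊕0⊕0⊕1⊕0⊕0 = 0
s8: b8⊕b9⊕b10⊕b11⊕b12⊕b13⊕b14⊕b15 = 0⊕0⊕0⊕1⊕0⊕1⊕0⊕0 = 0
Syndrome (s8...s1) = 0010 → position 2.

0010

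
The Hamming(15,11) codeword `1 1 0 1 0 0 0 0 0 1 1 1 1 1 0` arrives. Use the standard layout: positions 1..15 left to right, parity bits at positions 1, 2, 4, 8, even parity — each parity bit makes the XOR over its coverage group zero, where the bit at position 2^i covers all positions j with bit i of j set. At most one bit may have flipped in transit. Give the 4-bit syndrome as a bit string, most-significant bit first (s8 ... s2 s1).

s1: b1⊕b3⊕b5⊕b7⊕b9⊕b11⊕b13⊕b15 = 1⊕0⊕0⊕0⊕0⊕1⊕1⊕0 = 1
s2: b2⊕b3⊕b6⊕b7⊕b10⊕b11⊕b14⊕b15 = 1⊕0⊕0⊕0⊕1⊕1⊕1⊕0 = 0
s4: b4⊕b5⊕b6⊕b7⊕b12⊕b13⊕b14⊕b15 = 1⊕0⊕0⊕0⊕1⊕1⊕1⊕0 = 0
s8: b8⊕b9⊕b10⊕b11⊕b12⊕b13⊕b14⊕b15 = 0⊕0⊕1⊕1⊕1⊕1⊕1⊕0 = 1
Syndrome (s8...s1) = 1001 → position 9.

1001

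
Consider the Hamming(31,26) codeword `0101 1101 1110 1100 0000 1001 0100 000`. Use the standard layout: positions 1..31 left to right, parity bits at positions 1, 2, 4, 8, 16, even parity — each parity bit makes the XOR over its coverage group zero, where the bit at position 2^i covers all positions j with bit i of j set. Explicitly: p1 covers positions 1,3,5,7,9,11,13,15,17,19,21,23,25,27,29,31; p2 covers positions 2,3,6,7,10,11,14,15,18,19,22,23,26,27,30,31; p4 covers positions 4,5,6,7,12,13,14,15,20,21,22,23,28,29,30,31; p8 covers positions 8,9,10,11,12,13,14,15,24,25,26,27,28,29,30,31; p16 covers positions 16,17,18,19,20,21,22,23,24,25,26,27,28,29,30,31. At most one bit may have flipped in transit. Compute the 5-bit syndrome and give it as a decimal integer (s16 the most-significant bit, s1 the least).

17

s1: b1⊕b3⊕b5⊕b7⊕b9⊕b11⊕b13⊕b15⊕b17⊕b19⊕b21⊕b23⊕b25⊕b27⊕b29⊕b31 = 0⊕0⊕1⊕0⊕1⊕1⊕1⊕0⊕0⊕0⊕1⊕0⊕0⊕0⊕0⊕0 = 1
s2: b2⊕b3⊕b6⊕b7⊕b10⊕b11⊕b14⊕b15⊕b18⊕b19⊕b22⊕b23⊕b26⊕b27⊕b30⊕b31 = 1⊕0⊕1⊕0⊕1⊕1⊕1⊕0⊕0⊕0⊕0⊕0⊕1⊕0⊕0⊕0 = 0
s4: b4⊕b5⊕b6⊕b7⊕b12⊕b13⊕b14⊕b15⊕b20⊕b21⊕b22⊕b23⊕b28⊕b29⊕b30⊕b31 = 1⊕1⊕1⊕0⊕0⊕1⊕1⊕0⊕0⊕1⊕0⊕0⊕0⊕0⊕0⊕0 = 0
s8: b8⊕b9⊕b10⊕b11⊕b12⊕b13⊕b14⊕b15⊕b24⊕b25⊕b26⊕b27⊕b28⊕b29⊕b30⊕b31 = 1⊕1⊕1⊕1⊕0⊕1⊕1⊕0⊕1⊕0⊕1⊕0⊕0⊕0⊕0⊕0 = 0
s16: b16⊕b17⊕b18⊕b19⊕b20⊕b21⊕b22⊕b23⊕b24⊕b25⊕b26⊕b27⊕b28⊕b29⊕b30⊕b31 = 0⊕0⊕0⊕0⊕0⊕1⊕0⊕0⊕1⊕0⊕1⊕0⊕0⊕0⊕0⊕0 = 1
Syndrome (s16...s1) = 10001 → position 17.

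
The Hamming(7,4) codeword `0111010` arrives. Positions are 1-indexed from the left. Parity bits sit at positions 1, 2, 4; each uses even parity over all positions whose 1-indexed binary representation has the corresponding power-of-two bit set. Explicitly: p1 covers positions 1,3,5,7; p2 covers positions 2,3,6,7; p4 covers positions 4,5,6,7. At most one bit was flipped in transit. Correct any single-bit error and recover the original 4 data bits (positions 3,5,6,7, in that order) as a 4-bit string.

s1: b1⊕b3⊕b5⊕b7 = 0⊕1⊕0⊕0 = 1
s2: b2⊕b3⊕b6⊕b7 = 1⊕1⊕1⊕0 = 1
s4: b4⊕b5⊕b6⊕b7 = 1⊕0⊕1⊕0 = 0
Syndrome (s4...s1) = 011 → position 3.
Flip bit 3: corrected codeword = 0101010
Data bits at positions 3,5,6,7: 0010

0010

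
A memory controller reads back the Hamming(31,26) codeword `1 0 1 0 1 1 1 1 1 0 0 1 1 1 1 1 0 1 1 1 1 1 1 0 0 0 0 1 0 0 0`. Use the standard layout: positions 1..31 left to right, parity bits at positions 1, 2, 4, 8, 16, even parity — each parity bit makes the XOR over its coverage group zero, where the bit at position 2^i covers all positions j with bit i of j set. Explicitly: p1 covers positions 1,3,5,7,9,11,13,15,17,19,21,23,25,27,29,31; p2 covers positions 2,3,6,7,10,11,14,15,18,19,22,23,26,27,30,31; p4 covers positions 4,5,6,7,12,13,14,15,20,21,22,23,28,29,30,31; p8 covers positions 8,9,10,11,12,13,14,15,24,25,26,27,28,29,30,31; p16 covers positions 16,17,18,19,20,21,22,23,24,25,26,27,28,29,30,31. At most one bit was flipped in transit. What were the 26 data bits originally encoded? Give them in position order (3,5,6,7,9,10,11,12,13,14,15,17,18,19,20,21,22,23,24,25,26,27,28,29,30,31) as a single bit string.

s1: b1⊕b3⊕b5⊕b7⊕b9⊕b11⊕b13⊕b15⊕b17⊕b19⊕b21⊕b23⊕b25⊕b27⊕b29⊕b31 = 1⊕1⊕1⊕1⊕1⊕0⊕1⊕1⊕0⊕1⊕1⊕1⊕0⊕0⊕0⊕0 = 0
s2: b2⊕b3⊕b6⊕b7⊕b10⊕b11⊕b14⊕b15⊕b18⊕b19⊕b22⊕b23⊕b26⊕b27⊕b30⊕b31 = 0⊕1⊕1⊕1⊕0⊕0⊕1⊕1⊕1⊕1⊕1⊕1⊕0⊕0⊕0⊕0 = 1
s4: b4⊕b5⊕b6⊕b7⊕b12⊕b13⊕b14⊕b15⊕b20⊕b21⊕b22⊕b23⊕b28⊕b29⊕b30⊕b31 = 0⊕1⊕1⊕1⊕1⊕1⊕1⊕1⊕1⊕1⊕1⊕1⊕1⊕0⊕0⊕0 = 0
s8: b8⊕b9⊕b10⊕b11⊕b12⊕b13⊕b14⊕b15⊕b24⊕b25⊕b26⊕b27⊕b28⊕b29⊕b30⊕b31 = 1⊕1⊕0⊕0⊕1⊕1⊕1⊕1⊕0⊕0⊕0⊕0⊕1⊕0⊕0⊕0 = 1
s16: b16⊕b17⊕b18⊕b19⊕b20⊕b21⊕b22⊕b23⊕b24⊕b25⊕b26⊕b27⊕b28⊕b29⊕b30⊕b31 = 1⊕0⊕1⊕1⊕1⊕1⊕1⊕1⊕0⊕0⊕0⊕0⊕1⊕0⊕0⊕0 = 0
Syndrome (s16...s1) = 01010 → position 10.
Flip bit 10: corrected codeword = 1010111111011111011111100001000
Data bits at positions 3,5,6,7,9,10,11,12,13,14,15,17,18,19,20,21,22,23,24,25,26,27,28,29,30,31: 11111101111011111100001000

11111101111011111100001000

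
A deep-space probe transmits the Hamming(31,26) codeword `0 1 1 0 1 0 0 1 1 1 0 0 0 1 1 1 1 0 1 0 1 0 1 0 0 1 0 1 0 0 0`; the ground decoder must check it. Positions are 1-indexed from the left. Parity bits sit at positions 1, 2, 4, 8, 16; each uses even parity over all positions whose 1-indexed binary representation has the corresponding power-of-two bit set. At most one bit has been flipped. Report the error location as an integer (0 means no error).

s1: b1⊕b3⊕b5⊕b7⊕b9⊕b11⊕b13⊕b15⊕b17⊕b19⊕b21⊕b23⊕b25⊕b27⊕b29⊕b31 = 0⊕1⊕1⊕0⊕1⊕0⊕0⊕1⊕1⊕1⊕1⊕1⊕0⊕0⊕0⊕0 = 0
s2: b2⊕b3⊕b6⊕b7⊕b10⊕b11⊕b14⊕b15⊕b18⊕b19⊕b22⊕b23⊕b26⊕b27⊕b30⊕b31 = 1⊕1⊕0⊕0⊕1⊕0⊕1⊕1⊕0⊕1⊕0⊕1⊕1⊕0⊕0⊕0 = 0
s4: b4⊕b5⊕b6⊕b7⊕b12⊕b13⊕b14⊕b15⊕b20⊕b21⊕b22⊕b23⊕b28⊕b29⊕b30⊕b31 = 0⊕1⊕0⊕0⊕0⊕0⊕1⊕1⊕0⊕1⊕0⊕1⊕1⊕0⊕0⊕0 = 0
s8: b8⊕b9⊕b10⊕b11⊕b12⊕b13⊕b14⊕b15⊕b24⊕b25⊕b26⊕b27⊕b28⊕b29⊕b30⊕b31 = 1⊕1⊕1⊕0⊕0⊕0⊕1⊕1⊕0⊕0⊕1⊕0⊕1⊕0⊕0⊕0 = 1
s16: b16⊕b17⊕b18⊕b19⊕b20⊕b21⊕b22⊕b23⊕b24⊕b25⊕b26⊕b27⊕b28⊕b29⊕b30⊕b31 = 1⊕1⊕0⊕1⊕0⊕1⊕0⊕1⊕0⊕0⊕1⊕0⊕1⊕0⊕0⊕0 = 1
Syndrome (s16...s1) = 11000 → position 24.

24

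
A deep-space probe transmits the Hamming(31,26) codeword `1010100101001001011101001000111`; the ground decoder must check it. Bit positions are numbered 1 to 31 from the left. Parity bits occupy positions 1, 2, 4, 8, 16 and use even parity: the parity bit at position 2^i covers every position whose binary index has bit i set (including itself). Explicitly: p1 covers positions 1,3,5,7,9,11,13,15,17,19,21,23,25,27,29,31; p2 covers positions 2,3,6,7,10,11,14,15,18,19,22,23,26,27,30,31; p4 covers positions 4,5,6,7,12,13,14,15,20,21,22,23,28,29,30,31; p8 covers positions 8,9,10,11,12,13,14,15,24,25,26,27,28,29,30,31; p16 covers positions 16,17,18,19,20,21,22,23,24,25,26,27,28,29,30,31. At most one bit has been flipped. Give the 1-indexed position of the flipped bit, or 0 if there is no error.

30

s1: b1⊕b3⊕b5⊕b7⊕b9⊕b11⊕b13⊕b15⊕b17⊕b19⊕b21⊕b23⊕b25⊕b27⊕b29⊕b31 = 1⊕1⊕1⊕0⊕0⊕0⊕1⊕0⊕0⊕1⊕0⊕0⊕1⊕0⊕1⊕1 = 0
s2: b2⊕b3⊕b6⊕b7⊕b10⊕b11⊕b14⊕b15⊕b18⊕b19⊕b22⊕b23⊕b26⊕b27⊕b30⊕b31 = 0⊕1⊕0⊕0⊕1⊕0⊕0⊕0⊕1⊕1⊕1⊕0⊕0⊕0⊕1⊕1 = 1
s4: b4⊕b5⊕b6⊕b7⊕b12⊕b13⊕b14⊕b15⊕b20⊕b21⊕b22⊕b23⊕b28⊕b29⊕b30⊕b31 = 0⊕1⊕0⊕0⊕0⊕1⊕0⊕0⊕1⊕0⊕1⊕0⊕0⊕1⊕1⊕1 = 1
s8: b8⊕b9⊕b10⊕b11⊕b12⊕b13⊕b14⊕b15⊕b24⊕b25⊕b26⊕b27⊕b28⊕b29⊕b30⊕b31 = 1⊕0⊕1⊕0⊕0⊕1⊕0⊕0⊕0⊕1⊕0⊕0⊕0⊕1⊕1⊕1 = 1
s16: b16⊕b17⊕b18⊕b19⊕b20⊕b21⊕b22⊕b23⊕b24⊕b25⊕b26⊕b27⊕b28⊕b29⊕b30⊕b31 = 1⊕0⊕1⊕1⊕1⊕0⊕1⊕0⊕0⊕1⊕0⊕0⊕0⊕1⊕1⊕1 = 1
Syndrome (s16...s1) = 11110 → position 30.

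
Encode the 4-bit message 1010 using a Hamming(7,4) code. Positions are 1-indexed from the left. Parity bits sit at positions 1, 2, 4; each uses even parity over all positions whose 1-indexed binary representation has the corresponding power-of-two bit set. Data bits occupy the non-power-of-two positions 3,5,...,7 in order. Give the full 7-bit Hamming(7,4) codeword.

1011010

Place data bits at non-power-of-two positions: b3=1, b5=0, b6=1, b7=0.
p1 = XOR of data positions {3,5,7} = 1⊕0⊕0 = 1
p2 = XOR of data positions {3,6,7} = 1⊕1⊕0 = 0
p4 = XOR of data positions {5,6,7} = 0⊕1⊕0 = 1
Codeword b1..b7 = 1011010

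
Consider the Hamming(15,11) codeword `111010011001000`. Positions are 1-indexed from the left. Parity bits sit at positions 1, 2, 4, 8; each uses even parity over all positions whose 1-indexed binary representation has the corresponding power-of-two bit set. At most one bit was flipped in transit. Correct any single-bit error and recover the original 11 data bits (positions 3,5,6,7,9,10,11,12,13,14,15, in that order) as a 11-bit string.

11001001000

s1: b1⊕b3⊕b5⊕b7⊕b9⊕b11⊕b13⊕b15 = 1⊕1⊕1⊕0⊕1⊕0⊕0⊕0 = 0
s2: b2⊕b3⊕b6⊕b7⊕b10⊕b11⊕b14⊕b15 = 1⊕1⊕0⊕0⊕0⊕0⊕0⊕0 = 0
s4: b4⊕b5⊕b6⊕b7⊕b12⊕b13⊕b14⊕b15 = 0⊕1⊕0⊕0⊕1⊕0⊕0⊕0 = 0
s8: b8⊕b9⊕b10⊕b11⊕b12⊕b13⊕b14⊕b15 = 1⊕1⊕0⊕0⊕1⊕0⊕0⊕0 = 1
Syndrome (s8...s1) = 1000 → position 8.
Flip bit 8: corrected codeword = 111010001001000
Data bits at positions 3,5,6,7,9,10,11,12,13,14,15: 11001001000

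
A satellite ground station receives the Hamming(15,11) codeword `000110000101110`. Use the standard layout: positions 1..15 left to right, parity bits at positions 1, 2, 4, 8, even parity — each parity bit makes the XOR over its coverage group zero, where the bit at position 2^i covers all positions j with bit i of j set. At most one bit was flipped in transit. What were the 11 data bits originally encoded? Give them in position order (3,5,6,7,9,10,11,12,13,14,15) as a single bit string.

s1: b1⊕b3⊕b5⊕b7⊕b9⊕b11⊕b13⊕b15 = 0⊕0⊕1⊕0⊕0⊕0⊕1⊕0 = 0
s2: b2⊕b3⊕b6⊕b7⊕b10⊕b11⊕b14⊕b15 = 0⊕0⊕0⊕0⊕1⊕0⊕1⊕0 = 0
s4: b4⊕b5⊕b6⊕b7⊕b12⊕b13⊕b14⊕b15 = 1⊕1⊕0⊕0⊕1⊕1⊕1⊕0 = 1
s8: b8⊕b9⊕b10⊕b11⊕b12⊕b13⊕b14⊕b15 = 0⊕0⊕1⊕0⊕1⊕1⊕1⊕0 = 0
Syndrome (s8...s1) = 0100 → position 4.
Flip bit 4: corrected codeword = 000010000101110
Data bits at positions 3,5,6,7,9,10,11,12,13,14,15: 01000101110

01000101110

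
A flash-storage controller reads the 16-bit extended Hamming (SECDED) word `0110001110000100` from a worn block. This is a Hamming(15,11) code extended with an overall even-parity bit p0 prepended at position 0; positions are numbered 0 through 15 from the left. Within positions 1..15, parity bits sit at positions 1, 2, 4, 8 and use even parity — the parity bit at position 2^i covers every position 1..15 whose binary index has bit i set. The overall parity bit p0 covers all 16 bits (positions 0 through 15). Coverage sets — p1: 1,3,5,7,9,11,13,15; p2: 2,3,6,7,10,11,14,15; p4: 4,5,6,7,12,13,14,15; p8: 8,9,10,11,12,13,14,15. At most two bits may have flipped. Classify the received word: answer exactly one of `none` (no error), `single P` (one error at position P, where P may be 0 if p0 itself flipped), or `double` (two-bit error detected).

double

s1: b1⊕b3⊕b5⊕b7⊕b9⊕b11⊕b13⊕b15 = 1⊕0⊕0⊕1⊕0⊕0⊕1⊕0 = 1
s2: b2⊕b3⊕b6⊕b7⊕b10⊕b11⊕b14⊕b15 = 1⊕0⊕1⊕1⊕0⊕0⊕0⊕0 = 1
s4: b4⊕b5⊕b6⊕b7⊕b12⊕b13⊕b14⊕b15 = 0⊕0⊕1⊕1⊕0⊕1⊕0⊕0 = 1
s8: b8⊕b9⊕b10⊕b11⊕b12⊕b13⊕b14⊕b15 = 1⊕0⊕0⊕0⊕0⊕1⊕0⊕0 = 0
Syndrome (s8...s1) = 0111 → position 7.
Overall parity (XOR of all 16 bits, including p0): 0⊕1⊕1⊕0⊕0⊕0⊕1⊕1⊕1⊕0⊕0⊕0⊕0⊕1⊕0⊕0 = 0
Overall=0, syndrome position=7 → double-bit error detected (uncorrectable).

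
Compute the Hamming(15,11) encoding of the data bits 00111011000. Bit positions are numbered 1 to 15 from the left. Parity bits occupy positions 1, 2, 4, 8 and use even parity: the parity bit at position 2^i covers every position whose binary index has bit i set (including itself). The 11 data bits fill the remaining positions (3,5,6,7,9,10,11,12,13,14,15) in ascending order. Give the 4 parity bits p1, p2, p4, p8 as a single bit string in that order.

Place data bits at non-power-of-two positions: b3=0, b5=0, b6=1, b7=1, b9=1, b10=0, b11=1, b12=1, b13=0, b14=0, b15=0.
p1 = XOR of data positions {3,5,7,9,11,13,15} = 0⊕0⊕1⊕1⊕1⊕0⊕0 = 1
p2 = XOR of data positions {3,6,7,10,11,14,15} = 0⊕1⊕1⊕0⊕1⊕0⊕0 = 1
p4 = XOR of data positions {5,6,7,12,13,14,15} = 0⊕1⊕1⊕1⊕0⊕0⊕0 = 1
p8 = XOR of data positions {9,10,11,12,13,14,15} = 1⊕0⊕1⊕1⊕0⊕0⊕0 = 1
Parity bits p1,p2,p4,p8 = 1111

1111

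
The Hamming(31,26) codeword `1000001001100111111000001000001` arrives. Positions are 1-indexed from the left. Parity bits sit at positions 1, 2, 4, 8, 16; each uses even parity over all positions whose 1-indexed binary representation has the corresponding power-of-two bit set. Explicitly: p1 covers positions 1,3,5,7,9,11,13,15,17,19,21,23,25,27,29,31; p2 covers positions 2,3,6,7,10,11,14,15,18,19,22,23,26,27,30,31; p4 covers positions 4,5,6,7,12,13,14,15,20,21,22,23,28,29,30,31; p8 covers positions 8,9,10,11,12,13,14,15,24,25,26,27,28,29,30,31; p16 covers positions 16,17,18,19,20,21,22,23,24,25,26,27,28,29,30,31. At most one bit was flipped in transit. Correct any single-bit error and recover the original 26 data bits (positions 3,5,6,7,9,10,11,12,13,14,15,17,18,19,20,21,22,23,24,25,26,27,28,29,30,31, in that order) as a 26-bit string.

s1: b1⊕b3⊕b5⊕b7⊕b9⊕b11⊕b13⊕b15⊕b17⊕b19⊕b21⊕b23⊕b25⊕b27⊕b29⊕b31 = 1⊕0⊕0⊕1⊕0⊕1⊕0⊕1⊕1⊕1⊕0⊕0⊕1⊕0⊕0⊕1 = 0
s2: b2⊕b3⊕b6⊕b7⊕b10⊕b11⊕b14⊕b15⊕b18⊕b19⊕b22⊕b23⊕b26⊕b27⊕b30⊕b31 = 0⊕0⊕0⊕1⊕1⊕1⊕1⊕1⊕1⊕1⊕0⊕0⊕0⊕0⊕0⊕1 = 0
s4: b4⊕b5⊕b6⊕b7⊕b12⊕b13⊕b14⊕b15⊕b20⊕b21⊕b22⊕b23⊕b28⊕b29⊕b30⊕b31 = 0⊕0⊕0⊕1⊕0⊕0⊕1⊕1⊕0⊕0⊕0⊕0⊕0⊕0⊕0⊕1 = 0
s8: b8⊕b9⊕b10⊕b11⊕b12⊕b13⊕b14⊕b15⊕b24⊕b25⊕b26⊕b27⊕b28⊕b29⊕b30⊕b31 = 0⊕0⊕1⊕1⊕0⊕0⊕1⊕1⊕0⊕1⊕0⊕0⊕0⊕0⊕0⊕1 = 0
s16: b16⊕b17⊕b18⊕b19⊕b20⊕b21⊕b22⊕b23⊕b24⊕b25⊕b26⊕b27⊕b28⊕b29⊕b30⊕b31 = 1⊕1⊕1⊕1⊕0⊕0⊕0⊕0⊕0⊕1⊕0⊕0⊕0⊕0⊕0⊕1 = 0
Syndrome (s16...s1) = 00000 → position 0 (no error).
No correction needed.
Data bits at positions 3,5,6,7,9,10,11,12,13,14,15,17,18,19,20,21,22,23,24,25,26,27,28,29,30,31: 00010110011111000001000001

00010110011111000001000001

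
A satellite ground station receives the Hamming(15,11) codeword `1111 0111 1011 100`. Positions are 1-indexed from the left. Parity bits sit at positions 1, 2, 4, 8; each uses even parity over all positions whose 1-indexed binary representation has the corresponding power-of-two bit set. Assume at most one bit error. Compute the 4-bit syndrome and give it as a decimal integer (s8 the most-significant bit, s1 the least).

14

s1: b1⊕b3⊕b5⊕b7⊕b9⊕b11⊕b13⊕b15 = 1⊕1⊕0⊕1⊕1⊕1⊕1⊕0 = 0
s2: b2⊕b3⊕b6⊕b7⊕b10⊕b11⊕b14⊕b15 = 1⊕1⊕1⊕1⊕0⊕1⊕0⊕0 = 1
s4: b4⊕b5⊕b6⊕b7⊕b12⊕b13⊕b14⊕b15 = 1⊕0⊕1⊕1⊕1⊕1⊕0⊕0 = 1
s8: b8⊕b9⊕b10⊕b11⊕b12⊕b13⊕b14⊕b15 = 1⊕1⊕0⊕1⊕1⊕1⊕0⊕0 = 1
Syndrome (s8...s1) = 1110 → position 14.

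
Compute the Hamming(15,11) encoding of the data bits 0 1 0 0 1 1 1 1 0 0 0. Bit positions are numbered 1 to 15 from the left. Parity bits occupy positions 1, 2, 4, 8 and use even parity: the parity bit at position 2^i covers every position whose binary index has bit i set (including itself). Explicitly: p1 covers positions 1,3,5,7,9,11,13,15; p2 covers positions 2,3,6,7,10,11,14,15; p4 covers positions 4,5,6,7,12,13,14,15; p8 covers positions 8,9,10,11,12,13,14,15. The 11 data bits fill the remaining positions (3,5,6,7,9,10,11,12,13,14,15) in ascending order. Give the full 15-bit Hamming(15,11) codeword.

100010001111000

Place data bits at non-power-of-two positions: b3=0, b5=1, b6=0, b7=0, b9=1, b10=1, b11=1, b12=1, b13=0, b14=0, b15=0.
p1 = XOR of data positions {3,5,7,9,11,13,15} = 0⊕1⊕0⊕1⊕1⊕0⊕0 = 1
p2 = XOR of data positions {3,6,7,10,11,14,15} = 0⊕0⊕0⊕1⊕1⊕0⊕0 = 0
p4 = XOR of data positions {5,6,7,12,13,14,15} = 1⊕0⊕0⊕1⊕0⊕0⊕0 = 0
p8 = XOR of data positions {9,10,11,12,13,14,15} = 1⊕1⊕1⊕1⊕0⊕0⊕0 = 0
Codeword b1..b15 = 100010001111000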